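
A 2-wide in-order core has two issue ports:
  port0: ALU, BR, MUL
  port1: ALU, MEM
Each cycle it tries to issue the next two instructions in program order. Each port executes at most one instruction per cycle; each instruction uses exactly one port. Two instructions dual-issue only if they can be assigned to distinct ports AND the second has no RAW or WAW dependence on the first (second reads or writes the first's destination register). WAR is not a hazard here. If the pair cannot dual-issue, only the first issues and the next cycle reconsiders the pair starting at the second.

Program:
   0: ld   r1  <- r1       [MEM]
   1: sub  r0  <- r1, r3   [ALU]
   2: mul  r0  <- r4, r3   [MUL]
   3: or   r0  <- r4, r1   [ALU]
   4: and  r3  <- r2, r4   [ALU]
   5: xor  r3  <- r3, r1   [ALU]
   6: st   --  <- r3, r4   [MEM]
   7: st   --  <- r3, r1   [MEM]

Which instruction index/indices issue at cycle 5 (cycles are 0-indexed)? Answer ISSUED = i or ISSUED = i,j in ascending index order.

#0 head=0: ld.MEM i0 RAW r1
#1 head=1: sub.ALU i1 WAW r0
#2 head=2: mul.MUL i2 WAW r0
#3 head=3: or.ALU and.ALU i3,i4 pair
#4 head=5: xor.ALU i5 RAW r3
#5 head=6: st.MEM i6 no-port MEM/MEM
#6 head=7: st.MEM i7 tail

ISSUED = 6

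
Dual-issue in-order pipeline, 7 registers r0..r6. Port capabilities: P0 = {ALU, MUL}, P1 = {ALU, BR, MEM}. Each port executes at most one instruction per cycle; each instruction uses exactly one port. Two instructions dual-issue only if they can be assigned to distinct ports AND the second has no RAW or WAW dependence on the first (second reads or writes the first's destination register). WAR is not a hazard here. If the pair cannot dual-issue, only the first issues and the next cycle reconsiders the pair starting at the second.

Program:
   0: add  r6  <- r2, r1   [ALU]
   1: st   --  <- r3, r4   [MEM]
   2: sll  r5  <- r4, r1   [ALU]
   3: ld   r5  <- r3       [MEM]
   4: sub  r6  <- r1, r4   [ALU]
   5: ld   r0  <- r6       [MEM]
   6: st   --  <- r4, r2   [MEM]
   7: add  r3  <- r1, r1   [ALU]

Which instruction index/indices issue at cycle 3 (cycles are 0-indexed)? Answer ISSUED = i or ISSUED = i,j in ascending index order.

ISSUED = 5

#0 head=0: add+st i0&i1 2-wide
#1 head=2: sll i2 WAW r5
#2 head=3: ld+sub i3&i4 2-wide
#3 head=5: ld i5 no-port MEM/MEM
#4 head=6: st+add i6&i7 2-wide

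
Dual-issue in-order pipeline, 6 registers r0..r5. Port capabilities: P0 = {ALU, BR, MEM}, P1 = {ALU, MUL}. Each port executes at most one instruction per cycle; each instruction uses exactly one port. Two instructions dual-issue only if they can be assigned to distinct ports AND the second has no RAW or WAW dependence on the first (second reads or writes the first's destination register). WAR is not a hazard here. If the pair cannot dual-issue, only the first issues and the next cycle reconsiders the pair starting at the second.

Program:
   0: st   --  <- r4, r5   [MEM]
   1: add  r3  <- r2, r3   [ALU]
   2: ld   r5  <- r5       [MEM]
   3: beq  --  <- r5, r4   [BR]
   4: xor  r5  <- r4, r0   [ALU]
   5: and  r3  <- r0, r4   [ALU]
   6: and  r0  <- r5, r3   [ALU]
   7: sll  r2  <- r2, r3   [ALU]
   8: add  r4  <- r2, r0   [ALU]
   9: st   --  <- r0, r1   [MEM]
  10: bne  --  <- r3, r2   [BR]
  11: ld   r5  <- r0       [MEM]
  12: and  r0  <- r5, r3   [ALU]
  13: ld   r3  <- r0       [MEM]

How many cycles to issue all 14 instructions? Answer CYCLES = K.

CYCLES = 10

c0: i0&i1 st;add  dual
c1: i2 ld  no-port MEM/BR
c2: i3&i4 beq;xor  dual
c3: i5 and  RAW r3
c4: i6&i7 and;sll  dual
c5: i8&i9 add;st  dual
c6: i10 bne  no-port BR/MEM
c7: i11 ld  RAW r5
c8: i12 and  RAW r0
c9: i13 ld  tail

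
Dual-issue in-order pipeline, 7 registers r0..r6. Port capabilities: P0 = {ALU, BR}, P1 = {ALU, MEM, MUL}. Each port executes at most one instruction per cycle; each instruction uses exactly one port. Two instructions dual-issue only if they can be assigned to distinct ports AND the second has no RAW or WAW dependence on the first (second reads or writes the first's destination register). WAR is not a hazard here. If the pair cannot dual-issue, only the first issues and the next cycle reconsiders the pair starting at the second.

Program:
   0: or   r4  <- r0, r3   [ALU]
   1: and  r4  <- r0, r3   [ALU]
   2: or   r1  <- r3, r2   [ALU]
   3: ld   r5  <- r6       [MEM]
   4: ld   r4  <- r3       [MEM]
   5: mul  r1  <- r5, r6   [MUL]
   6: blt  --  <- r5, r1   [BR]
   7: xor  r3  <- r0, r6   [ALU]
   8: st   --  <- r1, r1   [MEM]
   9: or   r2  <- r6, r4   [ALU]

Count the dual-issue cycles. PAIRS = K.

PAIRS = 3

  cy0 -> i0 (or) WAW r4
  cy1 -> i1+i2 (and;or) pair
  cy2 -> i3 (ld) no-port MEM/MEM
  cy3 -> i4 (ld) no-port MEM/MUL
  cy4 -> i5 (mul) RAW r1
  cy5 -> i6+i7 (blt;xor) pair
  cy6 -> i8+i9 (st;or) pair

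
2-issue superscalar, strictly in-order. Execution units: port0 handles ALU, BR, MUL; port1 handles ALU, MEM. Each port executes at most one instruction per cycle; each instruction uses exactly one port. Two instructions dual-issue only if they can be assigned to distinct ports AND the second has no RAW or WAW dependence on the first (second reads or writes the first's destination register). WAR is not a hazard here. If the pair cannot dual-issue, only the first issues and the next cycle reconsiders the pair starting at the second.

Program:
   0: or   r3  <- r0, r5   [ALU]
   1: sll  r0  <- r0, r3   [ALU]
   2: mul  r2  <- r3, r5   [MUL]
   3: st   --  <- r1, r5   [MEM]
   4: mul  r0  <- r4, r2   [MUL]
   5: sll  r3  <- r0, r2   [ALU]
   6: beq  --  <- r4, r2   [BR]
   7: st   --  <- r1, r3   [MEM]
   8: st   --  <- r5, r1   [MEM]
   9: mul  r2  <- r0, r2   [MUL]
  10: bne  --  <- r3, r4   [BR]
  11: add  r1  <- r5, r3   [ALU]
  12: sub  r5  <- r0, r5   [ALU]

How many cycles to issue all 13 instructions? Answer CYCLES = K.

  cy0 -> i0 (or) RAW r3
  cy1 -> i1&i2 (sll+mul) pair
  cy2 -> i3&i4 (st+mul) pair
  cy3 -> i5&i6 (sll+beq) pair
  cy4 -> i7 (st) no-port MEM/MEM
  cy5 -> i8&i9 (st+mul) pair
  cy6 -> i10&i11 (bne+add) pair
  cy7 -> i12 (sub) tail

CYCLES = 8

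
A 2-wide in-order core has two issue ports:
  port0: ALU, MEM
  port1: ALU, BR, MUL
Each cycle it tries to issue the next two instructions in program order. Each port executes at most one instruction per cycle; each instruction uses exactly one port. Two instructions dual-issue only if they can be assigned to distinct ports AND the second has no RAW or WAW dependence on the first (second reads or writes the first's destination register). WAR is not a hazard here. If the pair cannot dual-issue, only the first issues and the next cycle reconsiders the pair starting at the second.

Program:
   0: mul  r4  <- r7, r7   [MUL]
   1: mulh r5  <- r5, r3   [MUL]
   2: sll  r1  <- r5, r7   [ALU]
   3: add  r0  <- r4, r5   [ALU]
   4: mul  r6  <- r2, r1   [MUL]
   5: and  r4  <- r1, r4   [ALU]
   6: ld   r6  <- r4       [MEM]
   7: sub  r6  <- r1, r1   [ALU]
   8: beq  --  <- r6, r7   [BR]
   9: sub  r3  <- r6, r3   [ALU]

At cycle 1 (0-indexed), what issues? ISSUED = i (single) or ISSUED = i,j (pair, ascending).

ISSUED = 1

#0 head=0: mul.MUL i0 no-port MUL/MUL
#1 head=1: mulh.MUL i1 RAW r5
#2 head=2: sll.ALU add.ALU i2,i3 2-wide
#3 head=4: mul.MUL and.ALU i4,i5 2-wide
#4 head=6: ld.MEM i6 WAW r6
#5 head=7: sub.ALU i7 RAW r6
#6 head=8: beq.BR sub.ALU i8,i9 2-wide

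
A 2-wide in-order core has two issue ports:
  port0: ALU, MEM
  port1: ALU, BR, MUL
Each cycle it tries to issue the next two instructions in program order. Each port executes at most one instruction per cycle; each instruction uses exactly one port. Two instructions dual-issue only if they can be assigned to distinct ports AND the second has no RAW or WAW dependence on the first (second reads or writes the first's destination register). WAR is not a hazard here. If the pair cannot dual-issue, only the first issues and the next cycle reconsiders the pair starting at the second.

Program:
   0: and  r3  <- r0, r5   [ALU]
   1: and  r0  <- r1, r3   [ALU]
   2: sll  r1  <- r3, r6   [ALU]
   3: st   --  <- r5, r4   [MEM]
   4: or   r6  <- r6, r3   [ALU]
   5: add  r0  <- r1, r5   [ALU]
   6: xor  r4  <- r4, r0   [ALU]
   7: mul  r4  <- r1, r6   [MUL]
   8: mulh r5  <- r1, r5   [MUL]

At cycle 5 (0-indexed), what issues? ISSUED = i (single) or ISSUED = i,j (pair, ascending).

ISSUED = 7

c0: i0 and  RAW r3
c1: i1,i2 and/sll  2-wide
c2: i3,i4 st/or  2-wide
c3: i5 add  RAW r0
c4: i6 xor  WAW r4
c5: i7 mul  no-port MUL/MUL
c6: i8 mulh  tail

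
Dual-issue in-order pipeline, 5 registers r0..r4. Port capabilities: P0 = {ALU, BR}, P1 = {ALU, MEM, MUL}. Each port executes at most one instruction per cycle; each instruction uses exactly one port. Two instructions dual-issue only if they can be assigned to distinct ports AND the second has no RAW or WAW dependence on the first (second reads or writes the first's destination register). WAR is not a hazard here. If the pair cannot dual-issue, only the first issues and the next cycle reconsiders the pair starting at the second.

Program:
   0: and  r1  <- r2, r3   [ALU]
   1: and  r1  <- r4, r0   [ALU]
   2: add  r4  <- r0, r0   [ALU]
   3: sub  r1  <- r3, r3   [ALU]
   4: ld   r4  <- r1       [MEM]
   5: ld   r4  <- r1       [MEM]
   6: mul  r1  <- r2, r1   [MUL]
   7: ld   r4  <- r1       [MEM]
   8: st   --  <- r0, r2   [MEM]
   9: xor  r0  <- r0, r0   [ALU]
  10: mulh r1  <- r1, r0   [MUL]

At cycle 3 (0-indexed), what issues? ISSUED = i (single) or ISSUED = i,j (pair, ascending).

#0 head=0: and.ALU i0 WAW r1
#1 head=1: and.ALU/add.ALU i1&i2 dual
#2 head=3: sub.ALU i3 RAW r1
#3 head=4: ld.MEM i4 no-port MEM/MEM
#4 head=5: ld.MEM i5 no-port MEM/MUL
#5 head=6: mul.MUL i6 no-port MUL/MEM
#6 head=7: ld.MEM i7 no-port MEM/MEM
#7 head=8: st.MEM/xor.ALU i8&i9 dual
#8 head=10: mulh.MUL i10 tail

ISSUED = 4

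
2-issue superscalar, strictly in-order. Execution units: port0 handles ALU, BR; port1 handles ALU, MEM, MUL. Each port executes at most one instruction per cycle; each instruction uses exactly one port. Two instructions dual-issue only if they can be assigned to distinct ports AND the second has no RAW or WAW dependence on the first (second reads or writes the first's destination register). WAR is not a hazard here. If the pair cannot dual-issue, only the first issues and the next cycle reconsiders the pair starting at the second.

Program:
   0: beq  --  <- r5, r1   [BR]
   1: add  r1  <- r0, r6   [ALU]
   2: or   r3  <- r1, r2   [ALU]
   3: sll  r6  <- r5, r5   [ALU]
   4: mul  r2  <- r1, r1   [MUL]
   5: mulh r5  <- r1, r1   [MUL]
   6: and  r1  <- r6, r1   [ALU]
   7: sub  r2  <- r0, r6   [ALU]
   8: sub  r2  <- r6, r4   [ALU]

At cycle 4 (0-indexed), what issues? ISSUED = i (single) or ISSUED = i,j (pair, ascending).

t=0 i0+i1:beq.BR;add.ALU ; pair
t=1 i2+i3:or.ALU;sll.ALU ; pair
t=2 i4:mul.MUL ; no-port MUL/MUL
t=3 i5+i6:mulh.MUL;and.ALU ; pair
t=4 i7:sub.ALU ; WAW r2
t=5 i8:sub.ALU ; tail

ISSUED = 7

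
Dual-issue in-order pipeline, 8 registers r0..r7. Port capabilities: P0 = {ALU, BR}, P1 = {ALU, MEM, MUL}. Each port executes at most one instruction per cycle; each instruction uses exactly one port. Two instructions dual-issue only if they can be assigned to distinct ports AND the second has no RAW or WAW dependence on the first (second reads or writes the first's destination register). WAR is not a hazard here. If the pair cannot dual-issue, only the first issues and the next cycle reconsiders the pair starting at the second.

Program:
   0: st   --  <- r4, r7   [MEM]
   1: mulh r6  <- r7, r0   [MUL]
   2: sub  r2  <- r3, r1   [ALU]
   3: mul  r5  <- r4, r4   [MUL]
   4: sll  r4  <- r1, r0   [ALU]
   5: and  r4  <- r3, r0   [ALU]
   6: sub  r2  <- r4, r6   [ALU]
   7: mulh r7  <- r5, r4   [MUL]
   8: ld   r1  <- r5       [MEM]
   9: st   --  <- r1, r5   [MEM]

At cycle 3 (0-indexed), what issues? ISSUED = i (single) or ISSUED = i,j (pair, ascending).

ISSUED = 5

c0: i0 st.MEM  no-port MEM/MUL
c1: i1&i2 mulh.MUL;sub.ALU  pair
c2: i3&i4 mul.MUL;sll.ALU  pair
c3: i5 and.ALU  RAW r4
c4: i6&i7 sub.ALU;mulh.MUL  pair
c5: i8 ld.MEM  no-port MEM/MEM
c6: i9 st.MEM  tail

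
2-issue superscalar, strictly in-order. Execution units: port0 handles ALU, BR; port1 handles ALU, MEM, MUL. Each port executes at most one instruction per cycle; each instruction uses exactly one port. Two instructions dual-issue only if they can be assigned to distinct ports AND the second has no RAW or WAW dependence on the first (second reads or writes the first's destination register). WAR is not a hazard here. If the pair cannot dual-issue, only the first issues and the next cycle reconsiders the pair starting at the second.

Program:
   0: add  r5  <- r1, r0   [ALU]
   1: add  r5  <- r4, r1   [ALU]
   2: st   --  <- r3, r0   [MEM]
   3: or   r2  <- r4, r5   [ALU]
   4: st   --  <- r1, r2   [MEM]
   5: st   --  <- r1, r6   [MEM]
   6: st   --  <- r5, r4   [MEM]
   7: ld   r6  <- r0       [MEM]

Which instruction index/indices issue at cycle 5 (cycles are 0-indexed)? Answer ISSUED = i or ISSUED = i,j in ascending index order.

ISSUED = 6

[0] i0  add  -- WAW r5
[1] i1+i2  add;st  -- 2-wide
[2] i3  or  -- RAW r2
[3] i4  st  -- no-port MEM/MEM
[4] i5  st  -- no-port MEM/MEM
[5] i6  st  -- no-port MEM/MEM
[6] i7  ld  -- tail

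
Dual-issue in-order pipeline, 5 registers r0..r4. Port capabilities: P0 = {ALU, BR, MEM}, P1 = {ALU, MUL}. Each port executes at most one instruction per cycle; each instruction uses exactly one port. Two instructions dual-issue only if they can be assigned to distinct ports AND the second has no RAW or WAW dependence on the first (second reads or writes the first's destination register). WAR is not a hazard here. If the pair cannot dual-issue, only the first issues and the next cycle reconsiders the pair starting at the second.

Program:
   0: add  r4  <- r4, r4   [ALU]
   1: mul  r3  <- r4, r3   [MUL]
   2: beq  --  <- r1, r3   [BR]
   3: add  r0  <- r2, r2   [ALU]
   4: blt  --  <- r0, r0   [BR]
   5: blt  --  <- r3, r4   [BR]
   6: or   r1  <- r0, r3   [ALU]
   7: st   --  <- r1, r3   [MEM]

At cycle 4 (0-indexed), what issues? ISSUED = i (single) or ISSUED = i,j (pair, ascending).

ISSUED = 5,6

[0] i0  add.ALU  -- RAW r4
[1] i1  mul.MUL  -- RAW r3
[2] i2/i3  beq.BR+add.ALU  -- dual
[3] i4  blt.BR  -- no-port BR/BR
[4] i5/i6  blt.BR+or.ALU  -- dual
[5] i7  st.MEM  -- tail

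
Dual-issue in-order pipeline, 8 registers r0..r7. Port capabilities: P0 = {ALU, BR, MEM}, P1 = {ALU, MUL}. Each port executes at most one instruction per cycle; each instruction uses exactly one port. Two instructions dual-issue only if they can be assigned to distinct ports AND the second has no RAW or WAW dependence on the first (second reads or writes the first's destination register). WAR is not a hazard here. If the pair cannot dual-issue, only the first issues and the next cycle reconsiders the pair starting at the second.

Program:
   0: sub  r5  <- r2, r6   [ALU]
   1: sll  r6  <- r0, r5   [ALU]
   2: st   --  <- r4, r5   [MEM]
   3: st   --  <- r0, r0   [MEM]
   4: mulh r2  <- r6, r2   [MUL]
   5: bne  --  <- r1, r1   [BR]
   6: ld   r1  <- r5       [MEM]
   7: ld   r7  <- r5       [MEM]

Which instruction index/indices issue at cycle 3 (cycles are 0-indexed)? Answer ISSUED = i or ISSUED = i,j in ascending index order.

ISSUED = 5

  cy0 -> i0 (sub) RAW r5
  cy1 -> i1+i2 (sll;st) pair
  cy2 -> i3+i4 (st;mulh) pair
  cy3 -> i5 (bne) no-port BR/MEM
  cy4 -> i6 (ld) no-port MEM/MEM
  cy5 -> i7 (ld) tail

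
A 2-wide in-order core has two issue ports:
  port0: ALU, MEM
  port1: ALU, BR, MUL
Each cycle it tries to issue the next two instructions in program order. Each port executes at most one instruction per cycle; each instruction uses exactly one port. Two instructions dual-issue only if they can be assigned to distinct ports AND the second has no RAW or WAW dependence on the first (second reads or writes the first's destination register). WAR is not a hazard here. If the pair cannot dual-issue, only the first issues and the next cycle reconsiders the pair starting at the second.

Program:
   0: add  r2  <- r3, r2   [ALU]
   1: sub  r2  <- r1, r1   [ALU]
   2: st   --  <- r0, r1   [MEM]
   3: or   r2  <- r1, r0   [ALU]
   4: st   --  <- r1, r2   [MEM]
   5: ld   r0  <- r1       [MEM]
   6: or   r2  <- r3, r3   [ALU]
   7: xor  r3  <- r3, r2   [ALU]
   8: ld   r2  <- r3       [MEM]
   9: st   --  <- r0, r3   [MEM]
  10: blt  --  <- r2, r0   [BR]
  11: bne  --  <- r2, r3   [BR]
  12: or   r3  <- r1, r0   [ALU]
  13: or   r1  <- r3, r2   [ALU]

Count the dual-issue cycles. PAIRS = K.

PAIRS = 4

#0 head=0: add.ALU i0 WAW r2
#1 head=1: sub.ALU/st.MEM i1&i2 dual
#2 head=3: or.ALU i3 RAW r2
#3 head=4: st.MEM i4 no-port MEM/MEM
#4 head=5: ld.MEM/or.ALU i5&i6 dual
#5 head=7: xor.ALU i7 RAW r3
#6 head=8: ld.MEM i8 no-port MEM/MEM
#7 head=9: st.MEM/blt.BR i9&i10 dual
#8 head=11: bne.BR/or.ALU i11&i12 dual
#9 head=13: or.ALU i13 tail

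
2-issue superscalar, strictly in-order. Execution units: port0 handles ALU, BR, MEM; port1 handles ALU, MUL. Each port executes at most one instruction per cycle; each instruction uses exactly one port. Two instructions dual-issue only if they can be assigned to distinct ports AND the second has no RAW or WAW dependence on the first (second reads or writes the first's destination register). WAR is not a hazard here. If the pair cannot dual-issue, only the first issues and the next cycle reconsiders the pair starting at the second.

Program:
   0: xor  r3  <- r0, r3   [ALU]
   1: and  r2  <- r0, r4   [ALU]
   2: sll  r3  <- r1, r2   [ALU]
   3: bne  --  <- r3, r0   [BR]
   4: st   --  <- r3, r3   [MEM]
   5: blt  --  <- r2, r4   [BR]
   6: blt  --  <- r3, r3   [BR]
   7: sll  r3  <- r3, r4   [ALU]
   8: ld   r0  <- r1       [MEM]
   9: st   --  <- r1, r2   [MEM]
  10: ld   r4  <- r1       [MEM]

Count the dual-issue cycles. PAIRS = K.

PAIRS = 2

c0: i0&i1 xor.ALU/and.ALU  dual
c1: i2 sll.ALU  RAW r3
c2: i3 bne.BR  no-port BR/MEM
c3: i4 st.MEM  no-port MEM/BR
c4: i5 blt.BR  no-port BR/BR
c5: i6&i7 blt.BR/sll.ALU  dual
c6: i8 ld.MEM  no-port MEM/MEM
c7: i9 st.MEM  no-port MEM/MEM
c8: i10 ld.MEM  tail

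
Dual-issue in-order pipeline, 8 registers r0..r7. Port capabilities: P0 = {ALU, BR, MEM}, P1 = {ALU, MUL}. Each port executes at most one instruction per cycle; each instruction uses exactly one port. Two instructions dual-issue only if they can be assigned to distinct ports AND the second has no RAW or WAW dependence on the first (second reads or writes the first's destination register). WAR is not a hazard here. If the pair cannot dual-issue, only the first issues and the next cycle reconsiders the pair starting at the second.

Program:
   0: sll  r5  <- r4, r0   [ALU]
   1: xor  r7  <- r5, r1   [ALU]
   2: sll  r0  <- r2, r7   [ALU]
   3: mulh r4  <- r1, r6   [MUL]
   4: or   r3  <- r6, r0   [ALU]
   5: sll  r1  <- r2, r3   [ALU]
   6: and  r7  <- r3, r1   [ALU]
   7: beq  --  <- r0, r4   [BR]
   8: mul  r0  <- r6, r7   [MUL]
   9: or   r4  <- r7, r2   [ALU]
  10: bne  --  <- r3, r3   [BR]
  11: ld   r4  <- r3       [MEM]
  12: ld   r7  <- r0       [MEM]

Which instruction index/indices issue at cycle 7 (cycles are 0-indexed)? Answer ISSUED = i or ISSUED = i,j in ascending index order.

ISSUED = 10

[0] i0  sll.ALU  -- RAW r5
[1] i1  xor.ALU  -- RAW r7
[2] i2&i3  sll.ALU/mulh.MUL  -- 2-wide
[3] i4  or.ALU  -- RAW r3
[4] i5  sll.ALU  -- RAW r1
[5] i6&i7  and.ALU/beq.BR  -- 2-wide
[6] i8&i9  mul.MUL/or.ALU  -- 2-wide
[7] i10  bne.BR  -- no-port BR/MEM
[8] i11  ld.MEM  -- no-port MEM/MEM
[9] i12  ld.MEM  -- tail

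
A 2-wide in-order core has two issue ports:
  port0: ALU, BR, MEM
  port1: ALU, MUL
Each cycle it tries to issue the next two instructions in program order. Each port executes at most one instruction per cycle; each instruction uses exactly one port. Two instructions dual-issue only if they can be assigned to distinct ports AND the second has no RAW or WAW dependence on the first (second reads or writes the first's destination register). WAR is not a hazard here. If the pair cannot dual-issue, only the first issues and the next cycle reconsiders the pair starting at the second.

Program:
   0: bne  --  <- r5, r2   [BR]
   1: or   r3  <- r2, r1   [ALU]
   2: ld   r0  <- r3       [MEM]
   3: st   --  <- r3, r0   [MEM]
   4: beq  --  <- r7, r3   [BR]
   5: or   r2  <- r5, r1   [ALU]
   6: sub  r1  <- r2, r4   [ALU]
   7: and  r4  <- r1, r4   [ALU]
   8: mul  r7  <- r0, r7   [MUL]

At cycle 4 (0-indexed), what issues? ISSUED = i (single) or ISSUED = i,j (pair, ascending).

ISSUED = 6

0. bne;or @i0/i1  | dual
1. ld @i2  | no-port MEM/MEM
2. st @i3  | no-port MEM/BR
3. beq;or @i4/i5  | dual
4. sub @i6  | RAW r1
5. and;mul @i7/i8  | dual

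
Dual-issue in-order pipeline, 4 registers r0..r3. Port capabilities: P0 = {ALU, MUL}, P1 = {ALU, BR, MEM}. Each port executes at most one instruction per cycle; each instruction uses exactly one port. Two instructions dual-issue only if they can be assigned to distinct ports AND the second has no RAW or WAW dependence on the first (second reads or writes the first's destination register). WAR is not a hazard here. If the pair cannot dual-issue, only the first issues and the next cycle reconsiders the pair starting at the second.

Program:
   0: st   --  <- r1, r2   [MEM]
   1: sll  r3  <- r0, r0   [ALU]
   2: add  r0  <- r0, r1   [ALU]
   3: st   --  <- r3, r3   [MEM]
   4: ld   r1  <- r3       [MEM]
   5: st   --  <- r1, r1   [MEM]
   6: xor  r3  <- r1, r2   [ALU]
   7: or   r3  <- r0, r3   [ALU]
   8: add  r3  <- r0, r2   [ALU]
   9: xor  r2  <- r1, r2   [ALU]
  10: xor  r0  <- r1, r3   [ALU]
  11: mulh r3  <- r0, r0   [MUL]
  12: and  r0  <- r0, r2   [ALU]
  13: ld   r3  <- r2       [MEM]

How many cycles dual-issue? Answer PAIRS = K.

t=0 i0&i1:st sll ; 2-wide
t=1 i2&i3:add st ; 2-wide
t=2 i4:ld ; no-port MEM/MEM
t=3 i5&i6:st xor ; 2-wide
t=4 i7:or ; WAW r3
t=5 i8&i9:add xor ; 2-wide
t=6 i10:xor ; RAW r0
t=7 i11&i12:mulh and ; 2-wide
t=8 i13:ld ; tail

PAIRS = 5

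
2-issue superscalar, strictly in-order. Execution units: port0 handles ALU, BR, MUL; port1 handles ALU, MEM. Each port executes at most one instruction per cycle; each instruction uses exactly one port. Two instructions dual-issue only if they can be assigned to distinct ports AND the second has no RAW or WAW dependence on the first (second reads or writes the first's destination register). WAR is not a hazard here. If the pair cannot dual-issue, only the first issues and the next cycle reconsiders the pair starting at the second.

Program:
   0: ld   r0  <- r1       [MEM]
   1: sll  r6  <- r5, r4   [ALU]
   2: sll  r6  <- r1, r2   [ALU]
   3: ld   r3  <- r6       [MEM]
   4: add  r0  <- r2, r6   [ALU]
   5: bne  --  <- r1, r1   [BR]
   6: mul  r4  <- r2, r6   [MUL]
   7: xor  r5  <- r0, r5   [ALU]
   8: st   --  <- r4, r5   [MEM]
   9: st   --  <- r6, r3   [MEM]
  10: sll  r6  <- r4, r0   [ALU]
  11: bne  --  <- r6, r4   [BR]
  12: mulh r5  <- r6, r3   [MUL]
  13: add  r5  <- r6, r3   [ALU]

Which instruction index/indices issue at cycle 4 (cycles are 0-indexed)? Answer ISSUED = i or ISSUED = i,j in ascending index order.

ISSUED = 6,7

t=0 i0,i1:ld.MEM;sll.ALU ; dual
t=1 i2:sll.ALU ; RAW r6
t=2 i3,i4:ld.MEM;add.ALU ; dual
t=3 i5:bne.BR ; no-port BR/MUL
t=4 i6,i7:mul.MUL;xor.ALU ; dual
t=5 i8:st.MEM ; no-port MEM/MEM
t=6 i9,i10:st.MEM;sll.ALU ; dual
t=7 i11:bne.BR ; no-port BR/MUL
t=8 i12:mulh.MUL ; WAW r5
t=9 i13:add.ALU ; tail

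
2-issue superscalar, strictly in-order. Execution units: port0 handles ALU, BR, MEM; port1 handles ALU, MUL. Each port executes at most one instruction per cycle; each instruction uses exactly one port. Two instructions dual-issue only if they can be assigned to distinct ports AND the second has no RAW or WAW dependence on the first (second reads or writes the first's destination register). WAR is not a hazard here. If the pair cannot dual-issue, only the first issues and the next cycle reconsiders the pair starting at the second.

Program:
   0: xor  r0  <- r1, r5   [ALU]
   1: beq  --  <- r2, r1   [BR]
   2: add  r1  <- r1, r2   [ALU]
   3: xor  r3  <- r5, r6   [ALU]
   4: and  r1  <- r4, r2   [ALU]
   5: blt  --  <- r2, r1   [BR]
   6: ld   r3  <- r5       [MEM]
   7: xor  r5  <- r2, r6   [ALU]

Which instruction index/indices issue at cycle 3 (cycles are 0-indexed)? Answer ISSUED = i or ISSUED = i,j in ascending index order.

ISSUED = 5

#0 head=0: xor+beq i0+i1 pair
#1 head=2: add+xor i2+i3 pair
#2 head=4: and i4 RAW r1
#3 head=5: blt i5 no-port BR/MEM
#4 head=6: ld+xor i6+i7 pair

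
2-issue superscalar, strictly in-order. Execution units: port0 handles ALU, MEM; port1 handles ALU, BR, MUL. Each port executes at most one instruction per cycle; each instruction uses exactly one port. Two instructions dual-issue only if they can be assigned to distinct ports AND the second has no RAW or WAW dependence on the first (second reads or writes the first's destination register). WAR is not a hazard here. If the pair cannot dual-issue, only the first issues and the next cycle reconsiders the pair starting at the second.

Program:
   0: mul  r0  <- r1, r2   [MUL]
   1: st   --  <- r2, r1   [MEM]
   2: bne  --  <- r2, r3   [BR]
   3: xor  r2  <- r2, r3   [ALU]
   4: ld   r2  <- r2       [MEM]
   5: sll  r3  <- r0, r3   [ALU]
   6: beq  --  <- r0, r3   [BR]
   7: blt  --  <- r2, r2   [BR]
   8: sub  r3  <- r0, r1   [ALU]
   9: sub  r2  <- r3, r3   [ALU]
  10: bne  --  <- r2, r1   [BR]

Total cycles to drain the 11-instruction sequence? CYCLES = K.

0. mul.MUL;st.MEM @i0&i1  | dual
1. bne.BR;xor.ALU @i2&i3  | dual
2. ld.MEM;sll.ALU @i4&i5  | dual
3. beq.BR @i6  | no-port BR/BR
4. blt.BR;sub.ALU @i7&i8  | dual
5. sub.ALU @i9  | RAW r2
6. bne.BR @i10  | tail

CYCLES = 7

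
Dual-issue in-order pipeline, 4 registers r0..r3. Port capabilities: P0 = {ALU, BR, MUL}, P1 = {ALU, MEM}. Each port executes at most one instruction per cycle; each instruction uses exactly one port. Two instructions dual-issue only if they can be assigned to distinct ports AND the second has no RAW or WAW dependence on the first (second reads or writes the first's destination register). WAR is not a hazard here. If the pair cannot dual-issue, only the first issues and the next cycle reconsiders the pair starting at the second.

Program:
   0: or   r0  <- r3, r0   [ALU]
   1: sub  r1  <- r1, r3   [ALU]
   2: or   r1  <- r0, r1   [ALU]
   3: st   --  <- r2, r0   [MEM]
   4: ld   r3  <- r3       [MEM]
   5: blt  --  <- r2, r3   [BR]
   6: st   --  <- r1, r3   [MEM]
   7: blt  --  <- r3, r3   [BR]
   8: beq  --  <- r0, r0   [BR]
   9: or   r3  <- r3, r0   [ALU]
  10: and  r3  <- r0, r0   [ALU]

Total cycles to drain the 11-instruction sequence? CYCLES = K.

CYCLES = 7

  cy0 -> i0/i1 (or.ALU/sub.ALU) 2-wide
  cy1 -> i2/i3 (or.ALU/st.MEM) 2-wide
  cy2 -> i4 (ld.MEM) RAW r3
  cy3 -> i5/i6 (blt.BR/st.MEM) 2-wide
  cy4 -> i7 (blt.BR) no-port BR/BR
  cy5 -> i8/i9 (beq.BR/or.ALU) 2-wide
  cy6 -> i10 (and.ALU) tail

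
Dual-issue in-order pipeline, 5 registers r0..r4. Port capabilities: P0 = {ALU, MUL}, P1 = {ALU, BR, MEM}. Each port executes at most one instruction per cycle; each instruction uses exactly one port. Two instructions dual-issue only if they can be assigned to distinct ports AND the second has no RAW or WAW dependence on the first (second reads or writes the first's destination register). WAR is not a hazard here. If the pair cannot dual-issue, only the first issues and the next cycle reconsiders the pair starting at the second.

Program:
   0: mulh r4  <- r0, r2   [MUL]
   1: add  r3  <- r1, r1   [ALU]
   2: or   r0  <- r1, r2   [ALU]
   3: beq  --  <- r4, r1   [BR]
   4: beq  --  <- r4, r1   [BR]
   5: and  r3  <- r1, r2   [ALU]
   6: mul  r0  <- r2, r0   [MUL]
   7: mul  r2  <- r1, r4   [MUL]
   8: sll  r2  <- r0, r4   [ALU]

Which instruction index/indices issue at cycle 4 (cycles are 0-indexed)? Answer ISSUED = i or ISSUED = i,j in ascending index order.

ISSUED = 7

c0: i0,i1 mulh.MUL/add.ALU  pair
c1: i2,i3 or.ALU/beq.BR  pair
c2: i4,i5 beq.BR/and.ALU  pair
c3: i6 mul.MUL  no-port MUL/MUL
c4: i7 mul.MUL  WAW r2
c5: i8 sll.ALU  tail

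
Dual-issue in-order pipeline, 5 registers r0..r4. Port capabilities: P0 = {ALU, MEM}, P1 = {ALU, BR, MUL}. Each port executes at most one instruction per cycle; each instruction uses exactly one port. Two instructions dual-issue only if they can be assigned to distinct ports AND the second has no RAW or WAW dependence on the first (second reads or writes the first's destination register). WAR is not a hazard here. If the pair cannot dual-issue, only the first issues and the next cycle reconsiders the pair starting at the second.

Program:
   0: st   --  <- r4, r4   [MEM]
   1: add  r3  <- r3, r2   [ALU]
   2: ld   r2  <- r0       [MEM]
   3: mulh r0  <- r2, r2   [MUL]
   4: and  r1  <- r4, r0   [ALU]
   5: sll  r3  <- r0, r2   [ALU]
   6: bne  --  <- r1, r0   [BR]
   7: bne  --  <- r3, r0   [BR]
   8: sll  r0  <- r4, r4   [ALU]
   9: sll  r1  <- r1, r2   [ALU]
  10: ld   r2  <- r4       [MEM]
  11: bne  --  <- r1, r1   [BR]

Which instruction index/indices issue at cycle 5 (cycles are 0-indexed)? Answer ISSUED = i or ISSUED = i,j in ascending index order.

[0] i0+i1  st.MEM+add.ALU  -- dual
[1] i2  ld.MEM  -- RAW r2
[2] i3  mulh.MUL  -- RAW r0
[3] i4+i5  and.ALU+sll.ALU  -- dual
[4] i6  bne.BR  -- no-port BR/BR
[5] i7+i8  bne.BR+sll.ALU  -- dual
[6] i9+i10  sll.ALU+ld.MEM  -- dual
[7] i11  bne.BR  -- tail

ISSUED = 7,8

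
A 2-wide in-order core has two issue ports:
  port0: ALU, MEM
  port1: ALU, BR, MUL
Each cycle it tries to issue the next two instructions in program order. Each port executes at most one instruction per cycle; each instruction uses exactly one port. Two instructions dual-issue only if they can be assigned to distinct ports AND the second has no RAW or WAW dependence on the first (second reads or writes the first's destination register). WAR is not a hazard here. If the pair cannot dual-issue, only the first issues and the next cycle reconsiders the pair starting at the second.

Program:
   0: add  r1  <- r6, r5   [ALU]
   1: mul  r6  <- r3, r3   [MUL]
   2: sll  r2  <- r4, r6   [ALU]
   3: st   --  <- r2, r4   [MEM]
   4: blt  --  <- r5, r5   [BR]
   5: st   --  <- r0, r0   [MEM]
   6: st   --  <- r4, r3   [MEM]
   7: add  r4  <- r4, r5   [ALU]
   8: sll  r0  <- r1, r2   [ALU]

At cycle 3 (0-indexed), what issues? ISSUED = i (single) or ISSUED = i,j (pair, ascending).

[0] i0+i1  add.ALU mul.MUL  -- 2-wide
[1] i2  sll.ALU  -- RAW r2
[2] i3+i4  st.MEM blt.BR  -- 2-wide
[3] i5  st.MEM  -- no-port MEM/MEM
[4] i6+i7  st.MEM add.ALU  -- 2-wide
[5] i8  sll.ALU  -- tail

ISSUED = 5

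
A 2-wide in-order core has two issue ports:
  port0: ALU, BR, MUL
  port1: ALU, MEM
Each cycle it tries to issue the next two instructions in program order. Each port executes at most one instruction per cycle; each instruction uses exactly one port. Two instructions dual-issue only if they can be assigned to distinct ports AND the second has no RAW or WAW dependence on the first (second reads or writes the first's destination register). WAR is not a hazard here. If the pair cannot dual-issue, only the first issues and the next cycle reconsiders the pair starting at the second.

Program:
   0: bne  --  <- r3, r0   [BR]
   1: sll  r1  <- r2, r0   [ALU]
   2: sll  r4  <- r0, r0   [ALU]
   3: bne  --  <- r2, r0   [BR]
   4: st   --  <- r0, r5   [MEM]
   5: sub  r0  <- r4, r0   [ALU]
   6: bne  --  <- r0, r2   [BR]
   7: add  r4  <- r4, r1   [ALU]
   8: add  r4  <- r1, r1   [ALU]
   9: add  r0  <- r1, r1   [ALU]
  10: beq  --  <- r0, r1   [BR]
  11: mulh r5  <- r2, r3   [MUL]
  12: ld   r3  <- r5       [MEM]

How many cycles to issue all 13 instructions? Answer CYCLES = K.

CYCLES = 8

t=0 i0&i1:bne;sll ; 2-wide
t=1 i2&i3:sll;bne ; 2-wide
t=2 i4&i5:st;sub ; 2-wide
t=3 i6&i7:bne;add ; 2-wide
t=4 i8&i9:add;add ; 2-wide
t=5 i10:beq ; no-port BR/MUL
t=6 i11:mulh ; RAW r5
t=7 i12:ld ; tail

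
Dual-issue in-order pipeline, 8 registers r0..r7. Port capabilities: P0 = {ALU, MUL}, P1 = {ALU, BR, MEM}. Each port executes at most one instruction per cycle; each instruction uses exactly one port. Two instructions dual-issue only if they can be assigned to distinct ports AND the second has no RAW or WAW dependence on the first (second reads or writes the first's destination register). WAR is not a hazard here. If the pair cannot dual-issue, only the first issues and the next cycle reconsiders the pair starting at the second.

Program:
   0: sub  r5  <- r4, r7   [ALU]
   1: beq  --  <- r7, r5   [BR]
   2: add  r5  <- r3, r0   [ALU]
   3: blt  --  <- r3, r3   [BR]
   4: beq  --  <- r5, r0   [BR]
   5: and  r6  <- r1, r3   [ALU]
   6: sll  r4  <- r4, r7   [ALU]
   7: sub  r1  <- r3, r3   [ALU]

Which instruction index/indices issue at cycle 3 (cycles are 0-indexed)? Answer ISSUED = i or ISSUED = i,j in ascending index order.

0. sub @i0  | RAW r5
1. beq add @i1,i2  | dual
2. blt @i3  | no-port BR/BR
3. beq and @i4,i5  | dual
4. sll sub @i6,i7  | dual

ISSUED = 4,5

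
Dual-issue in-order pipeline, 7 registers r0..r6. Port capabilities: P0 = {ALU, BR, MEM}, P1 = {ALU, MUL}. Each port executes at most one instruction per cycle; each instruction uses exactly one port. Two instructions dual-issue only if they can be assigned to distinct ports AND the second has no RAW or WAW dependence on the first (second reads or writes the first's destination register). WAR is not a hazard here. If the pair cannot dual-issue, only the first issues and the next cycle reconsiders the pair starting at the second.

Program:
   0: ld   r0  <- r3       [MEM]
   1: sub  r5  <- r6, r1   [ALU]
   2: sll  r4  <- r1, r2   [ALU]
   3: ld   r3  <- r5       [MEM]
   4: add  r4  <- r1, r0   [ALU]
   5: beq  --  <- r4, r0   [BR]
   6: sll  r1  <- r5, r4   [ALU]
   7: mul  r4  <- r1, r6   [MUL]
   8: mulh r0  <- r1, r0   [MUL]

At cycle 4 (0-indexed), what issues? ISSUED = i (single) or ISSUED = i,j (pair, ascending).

#0 head=0: ld/sub i0/i1 pair
#1 head=2: sll/ld i2/i3 pair
#2 head=4: add i4 RAW r4
#3 head=5: beq/sll i5/i6 pair
#4 head=7: mul i7 no-port MUL/MUL
#5 head=8: mulh i8 tail

ISSUED = 7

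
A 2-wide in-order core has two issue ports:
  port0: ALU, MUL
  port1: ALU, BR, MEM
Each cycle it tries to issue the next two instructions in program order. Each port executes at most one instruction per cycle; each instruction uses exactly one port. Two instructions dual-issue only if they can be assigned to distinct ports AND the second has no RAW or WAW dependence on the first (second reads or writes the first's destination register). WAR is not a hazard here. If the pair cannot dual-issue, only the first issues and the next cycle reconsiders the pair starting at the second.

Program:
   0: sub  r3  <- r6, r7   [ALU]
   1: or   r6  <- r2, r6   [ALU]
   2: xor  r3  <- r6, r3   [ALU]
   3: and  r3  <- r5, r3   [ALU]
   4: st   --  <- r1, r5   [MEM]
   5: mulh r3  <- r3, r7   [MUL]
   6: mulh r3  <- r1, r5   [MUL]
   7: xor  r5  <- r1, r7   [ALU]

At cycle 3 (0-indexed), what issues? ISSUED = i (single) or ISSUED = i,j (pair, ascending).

  cy0 -> i0/i1 (sub+or) dual
  cy1 -> i2 (xor) RAW+WAW r3
  cy2 -> i3/i4 (and+st) dual
  cy3 -> i5 (mulh) no-port MUL/MUL
  cy4 -> i6/i7 (mulh+xor) dual

ISSUED = 5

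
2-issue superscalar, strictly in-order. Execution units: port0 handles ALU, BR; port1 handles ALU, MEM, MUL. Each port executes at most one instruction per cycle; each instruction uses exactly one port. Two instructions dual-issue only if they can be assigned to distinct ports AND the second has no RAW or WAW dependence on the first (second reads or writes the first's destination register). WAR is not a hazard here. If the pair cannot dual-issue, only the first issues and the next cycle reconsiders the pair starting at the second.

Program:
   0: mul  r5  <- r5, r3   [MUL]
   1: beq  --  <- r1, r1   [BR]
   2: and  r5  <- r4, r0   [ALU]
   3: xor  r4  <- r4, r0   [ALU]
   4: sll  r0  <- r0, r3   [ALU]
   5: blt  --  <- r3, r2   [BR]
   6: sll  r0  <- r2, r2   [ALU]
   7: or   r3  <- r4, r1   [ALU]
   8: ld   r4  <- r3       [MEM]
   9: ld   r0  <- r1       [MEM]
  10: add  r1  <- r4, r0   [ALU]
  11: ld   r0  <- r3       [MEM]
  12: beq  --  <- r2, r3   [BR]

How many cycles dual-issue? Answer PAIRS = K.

0. mul.MUL beq.BR @i0+i1  | pair
1. and.ALU xor.ALU @i2+i3  | pair
2. sll.ALU blt.BR @i4+i5  | pair
3. sll.ALU or.ALU @i6+i7  | pair
4. ld.MEM @i8  | no-port MEM/MEM
5. ld.MEM @i9  | RAW r0
6. add.ALU ld.MEM @i10+i11  | pair
7. beq.BR @i12  | tail

PAIRS = 5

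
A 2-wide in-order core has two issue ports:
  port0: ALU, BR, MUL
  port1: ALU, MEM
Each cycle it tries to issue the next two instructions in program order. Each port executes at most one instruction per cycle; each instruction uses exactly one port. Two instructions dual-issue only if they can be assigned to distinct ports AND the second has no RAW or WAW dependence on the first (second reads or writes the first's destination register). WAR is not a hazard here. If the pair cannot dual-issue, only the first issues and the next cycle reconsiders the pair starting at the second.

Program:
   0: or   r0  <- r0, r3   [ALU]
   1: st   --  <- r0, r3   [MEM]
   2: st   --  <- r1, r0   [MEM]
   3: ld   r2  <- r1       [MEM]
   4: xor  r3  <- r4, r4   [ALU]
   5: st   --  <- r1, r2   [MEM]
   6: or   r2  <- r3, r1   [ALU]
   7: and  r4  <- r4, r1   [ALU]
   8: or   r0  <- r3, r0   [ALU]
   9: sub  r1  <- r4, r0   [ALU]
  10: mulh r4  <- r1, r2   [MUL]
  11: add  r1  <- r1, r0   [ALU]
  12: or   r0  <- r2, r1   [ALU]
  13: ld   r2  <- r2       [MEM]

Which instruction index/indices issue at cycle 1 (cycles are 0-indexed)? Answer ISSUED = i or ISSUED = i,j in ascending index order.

ISSUED = 1

  cy0 -> i0 (or.ALU) RAW r0
  cy1 -> i1 (st.MEM) no-port MEM/MEM
  cy2 -> i2 (st.MEM) no-port MEM/MEM
  cy3 -> i3,i4 (ld.MEM+xor.ALU) pair
  cy4 -> i5,i6 (st.MEM+or.ALU) pair
  cy5 -> i7,i8 (and.ALU+or.ALU) pair
  cy6 -> i9 (sub.ALU) RAW r1
  cy7 -> i10,i11 (mulh.MUL+add.ALU) pair
  cy8 -> i12,i13 (or.ALU+ld.MEM) pair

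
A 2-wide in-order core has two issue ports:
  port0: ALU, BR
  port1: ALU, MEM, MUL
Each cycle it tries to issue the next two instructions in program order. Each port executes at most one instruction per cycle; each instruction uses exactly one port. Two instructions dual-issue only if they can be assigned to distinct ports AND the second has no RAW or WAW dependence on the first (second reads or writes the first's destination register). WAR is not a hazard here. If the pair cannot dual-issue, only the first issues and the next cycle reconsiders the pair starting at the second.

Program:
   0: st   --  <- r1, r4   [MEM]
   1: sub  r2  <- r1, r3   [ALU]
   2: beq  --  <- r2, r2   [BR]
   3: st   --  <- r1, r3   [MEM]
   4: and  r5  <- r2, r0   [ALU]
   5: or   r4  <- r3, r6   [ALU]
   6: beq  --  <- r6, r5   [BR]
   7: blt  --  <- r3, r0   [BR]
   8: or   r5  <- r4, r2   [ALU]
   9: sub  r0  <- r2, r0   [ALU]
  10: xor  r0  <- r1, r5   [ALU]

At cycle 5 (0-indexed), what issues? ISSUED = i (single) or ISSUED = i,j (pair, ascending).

ISSUED = 9

[0] i0,i1  st/sub  -- 2-wide
[1] i2,i3  beq/st  -- 2-wide
[2] i4,i5  and/or  -- 2-wide
[3] i6  beq  -- no-port BR/BR
[4] i7,i8  blt/or  -- 2-wide
[5] i9  sub  -- WAW r0
[6] i10  xor  -- tail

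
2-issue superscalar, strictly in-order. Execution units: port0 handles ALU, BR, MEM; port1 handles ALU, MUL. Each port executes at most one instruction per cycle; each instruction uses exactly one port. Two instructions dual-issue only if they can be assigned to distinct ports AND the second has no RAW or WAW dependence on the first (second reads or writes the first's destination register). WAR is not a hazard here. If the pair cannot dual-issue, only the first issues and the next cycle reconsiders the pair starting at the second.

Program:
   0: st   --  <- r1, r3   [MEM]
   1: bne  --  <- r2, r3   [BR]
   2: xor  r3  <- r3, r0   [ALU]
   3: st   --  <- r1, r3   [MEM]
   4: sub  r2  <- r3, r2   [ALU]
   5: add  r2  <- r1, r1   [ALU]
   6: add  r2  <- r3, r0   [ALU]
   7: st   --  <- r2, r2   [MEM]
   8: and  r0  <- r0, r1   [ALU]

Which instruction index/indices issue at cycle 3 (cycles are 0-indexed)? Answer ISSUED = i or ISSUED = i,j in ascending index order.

  cy0 -> i0 (st.MEM) no-port MEM/BR
  cy1 -> i1,i2 (bne.BR+xor.ALU) dual
  cy2 -> i3,i4 (st.MEM+sub.ALU) dual
  cy3 -> i5 (add.ALU) WAW r2
  cy4 -> i6 (add.ALU) RAW r2
  cy5 -> i7,i8 (st.MEM+and.ALU) dual

ISSUED = 5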